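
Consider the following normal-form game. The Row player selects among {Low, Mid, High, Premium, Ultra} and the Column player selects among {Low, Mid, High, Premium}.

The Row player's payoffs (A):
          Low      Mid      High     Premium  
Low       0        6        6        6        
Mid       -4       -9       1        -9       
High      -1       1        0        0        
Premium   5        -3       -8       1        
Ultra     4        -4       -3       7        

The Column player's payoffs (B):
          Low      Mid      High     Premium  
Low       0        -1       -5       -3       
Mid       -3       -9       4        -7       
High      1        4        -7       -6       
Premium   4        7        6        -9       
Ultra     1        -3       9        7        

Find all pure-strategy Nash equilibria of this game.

No pure-strategy Nash equilibrium

Find each player's best response to every opponent strategy; NE are the intersections.
The Row player's best responses — vs Low: Premium (payoff 5); vs Mid: Low (payoff 6); vs High: Low (payoff 6); vs Premium: Ultra (payoff 7).
The Column player's best responses — vs Low: Low (payoff 0); vs Mid: High (payoff 4); vs High: Mid (payoff 4); vs Premium: Mid (payoff 7); vs Ultra: High (payoff 9).
No cell has both players best-responding. For instance, the Row player's best reply to Low is Premium, but against Premium the Column player prefers Mid over Low.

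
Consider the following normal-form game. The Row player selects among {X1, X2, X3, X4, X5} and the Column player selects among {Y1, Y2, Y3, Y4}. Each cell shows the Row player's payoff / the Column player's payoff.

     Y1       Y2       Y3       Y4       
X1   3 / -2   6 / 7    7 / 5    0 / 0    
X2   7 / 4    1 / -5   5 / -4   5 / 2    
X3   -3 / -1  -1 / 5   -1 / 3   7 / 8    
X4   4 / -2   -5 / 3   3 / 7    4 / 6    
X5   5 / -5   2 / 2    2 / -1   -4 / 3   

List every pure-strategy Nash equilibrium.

Find each player's best response to every opponent strategy; NE are the intersections.
The Row player's best responses — vs Y1: X2 (payoff 7); vs Y2: X1 (payoff 6); vs Y3: X1 (payoff 7); vs Y4: X3 (payoff 7).
The Column player's best responses — vs X1: Y2 (payoff 7); vs X2: Y1 (payoff 4); vs X3: Y4 (payoff 8); vs X4: Y3 (payoff 7); vs X5: Y4 (payoff 3).
Mutual best responses occur at (X1, Y2), (X2, Y1), and (X3, Y4); at each, neither player gains by switching.

(X1, Y2), (X2, Y1), and (X3, Y4)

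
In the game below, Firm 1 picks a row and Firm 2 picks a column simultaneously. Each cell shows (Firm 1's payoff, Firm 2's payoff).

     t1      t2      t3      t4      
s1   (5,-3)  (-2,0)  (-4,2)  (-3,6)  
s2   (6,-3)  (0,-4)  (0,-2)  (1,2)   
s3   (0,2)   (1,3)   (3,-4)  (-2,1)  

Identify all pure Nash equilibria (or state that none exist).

Find each player's best response to every opponent strategy; NE are the intersections.
Firm 1's best responses — vs t1: s2 (payoff 6); vs t2: s3 (payoff 1); vs t3: s3 (payoff 3); vs t4: s2 (payoff 1).
Firm 2's best responses — vs s1: t4 (payoff 6); vs s2: t4 (payoff 2); vs s3: t2 (payoff 3).
Mutual best responses occur at (s2, t4) and (s3, t2); at each, neither player gains by switching.

(s2, t4) and (s3, t2)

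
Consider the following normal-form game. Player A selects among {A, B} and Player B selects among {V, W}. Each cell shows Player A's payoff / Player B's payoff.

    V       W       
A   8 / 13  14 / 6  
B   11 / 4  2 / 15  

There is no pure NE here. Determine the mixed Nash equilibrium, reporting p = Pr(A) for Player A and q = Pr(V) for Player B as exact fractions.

p = 11/18, q = 4/5

Each player's mixing probability is pinned down by making the *other* player indifferent.
Player B indifferent between V and W: p·13 + (1−p)·4 = p·6 + (1−p)·15 ⟹ 4 + 9p = 15 + (-9)p ⟹ p = 11/18.
Player A indifferent between A and B: q·8 + (1−q)·14 = q·11 + (1−q)·2 ⟹ 14 + (-6)q = 2 + 9q ⟹ q = 4/5.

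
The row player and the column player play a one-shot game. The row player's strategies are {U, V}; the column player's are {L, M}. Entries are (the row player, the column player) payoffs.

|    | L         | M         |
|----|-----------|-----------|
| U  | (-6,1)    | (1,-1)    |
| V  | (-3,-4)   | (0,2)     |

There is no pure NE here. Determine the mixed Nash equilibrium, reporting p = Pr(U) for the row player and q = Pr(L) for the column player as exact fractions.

Each player's mixing probability is pinned down by making the *other* player indifferent.
The column player indifferent between L and M: p·1 + (1−p)·(-4) = p·(-1) + (1−p)·2 ⟹ (-4) + 5p = 2 + (-3)p ⟹ p = 3/4.
The row player indifferent between U and V: q·(-6) + (1−q)·1 = q·(-3) + (1−q)·0 ⟹ 1 + (-7)q = 0 + (-3)q ⟹ q = 1/4.

p = 3/4, q = 1/4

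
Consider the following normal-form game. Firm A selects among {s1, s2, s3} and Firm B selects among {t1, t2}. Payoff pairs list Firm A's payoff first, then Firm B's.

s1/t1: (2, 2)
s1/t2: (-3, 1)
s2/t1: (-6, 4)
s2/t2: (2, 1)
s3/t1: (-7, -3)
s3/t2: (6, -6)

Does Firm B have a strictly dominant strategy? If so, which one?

Check whether one of Firm B's strategies beats all alternatives regardless of what the opponent does.
t1 strictly dominates: vs s1: 2 > 1; vs s2: 4 > 1; vs s3: -3 > -6.

t1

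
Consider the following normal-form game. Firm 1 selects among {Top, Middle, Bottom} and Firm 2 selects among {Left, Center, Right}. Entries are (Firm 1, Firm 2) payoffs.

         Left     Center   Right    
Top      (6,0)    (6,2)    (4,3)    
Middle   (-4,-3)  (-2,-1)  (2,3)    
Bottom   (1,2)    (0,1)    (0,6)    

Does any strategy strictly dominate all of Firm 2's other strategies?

Right

A strategy is strictly dominant if it gives Firm 2 a strictly higher payoff than every other strategy, against every choice by the opponent.
Right strictly dominates: vs Top: 3 > each of {0, 2}; vs Middle: 3 > each of {-3, -1}; vs Bottom: 6 > each of {2, 1}.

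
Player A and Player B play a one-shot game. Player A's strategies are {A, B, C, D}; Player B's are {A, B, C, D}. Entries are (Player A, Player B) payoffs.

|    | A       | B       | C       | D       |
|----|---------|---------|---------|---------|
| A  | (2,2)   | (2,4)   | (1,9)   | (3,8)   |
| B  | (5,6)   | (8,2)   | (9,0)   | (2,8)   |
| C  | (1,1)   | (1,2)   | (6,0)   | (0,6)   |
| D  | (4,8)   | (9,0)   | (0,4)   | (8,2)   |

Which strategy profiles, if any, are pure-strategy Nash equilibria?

There is no pure-strategy Nash equilibrium

Find each player's best response to every opponent strategy; NE are the intersections.
Player A's best responses — vs A: B (payoff 5); vs B: D (payoff 9); vs C: B (payoff 9); vs D: D (payoff 8).
Player B's best responses — vs A: C (payoff 9); vs B: D (payoff 8); vs C: D (payoff 6); vs D: A (payoff 8).
No cell has both players best-responding. For instance, Player A's best reply to B is D, but against D Player B prefers A over B.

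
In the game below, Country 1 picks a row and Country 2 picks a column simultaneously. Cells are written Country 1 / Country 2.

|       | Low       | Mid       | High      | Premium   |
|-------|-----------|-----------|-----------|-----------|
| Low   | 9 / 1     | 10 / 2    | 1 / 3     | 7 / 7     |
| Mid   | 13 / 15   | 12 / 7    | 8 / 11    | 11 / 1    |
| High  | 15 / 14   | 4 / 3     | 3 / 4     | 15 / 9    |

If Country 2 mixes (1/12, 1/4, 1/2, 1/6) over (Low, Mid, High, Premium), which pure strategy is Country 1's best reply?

Compute Country 1's expected payoff from each pure strategy against the given mix.
Low: (1/12)·9 + (1/4)·10 + (1/2)·1 + (1/6)·7 = 59/12
Mid: (1/12)·13 + (1/4)·12 + (1/2)·8 + (1/6)·11 = 119/12
High: (1/12)·15 + (1/4)·4 + (1/2)·3 + (1/6)·15 = 25/4
Highest expected payoff is 119/12, from Mid.

Mid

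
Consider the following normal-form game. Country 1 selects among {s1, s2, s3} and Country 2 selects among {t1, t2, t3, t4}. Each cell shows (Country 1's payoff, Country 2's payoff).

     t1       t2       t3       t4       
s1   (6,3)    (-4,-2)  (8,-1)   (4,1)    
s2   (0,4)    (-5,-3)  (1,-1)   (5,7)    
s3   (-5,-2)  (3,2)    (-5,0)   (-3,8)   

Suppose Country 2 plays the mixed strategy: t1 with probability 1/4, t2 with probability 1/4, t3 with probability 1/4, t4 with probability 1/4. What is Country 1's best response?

Country 1's best reply maximizes expected payoff against the mix.
s1: (1/4)·6 + (1/4)·(-4) + (1/4)·8 + (1/4)·4 = 7/2
s2: (1/4)·0 + (1/4)·(-5) + (1/4)·1 + (1/4)·5 = 1/4
s3: (1/4)·(-5) + (1/4)·3 + (1/4)·(-5) + (1/4)·(-3) = -5/2
Highest expected payoff is 7/2, from s1.

s1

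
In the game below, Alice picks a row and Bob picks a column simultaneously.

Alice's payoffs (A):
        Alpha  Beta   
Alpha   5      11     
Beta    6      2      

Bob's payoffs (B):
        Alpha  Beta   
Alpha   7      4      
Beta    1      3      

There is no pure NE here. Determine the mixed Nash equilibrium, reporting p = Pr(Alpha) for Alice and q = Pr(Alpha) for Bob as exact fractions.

In a mixed NE each player is indifferent between their pure strategies, so the opponent's mix sets the indifference.
Bob indifferent between Alpha and Beta: p·7 + (1−p)·1 = p·4 + (1−p)·3 ⟹ 1 + 6p = 3 + 1p ⟹ p = 2/5.
Alice indifferent between Alpha and Beta: q·5 + (1−q)·11 = q·6 + (1−q)·2 ⟹ 11 + (-6)q = 2 + 4q ⟹ q = 9/10.

p = 2/5, q = 9/10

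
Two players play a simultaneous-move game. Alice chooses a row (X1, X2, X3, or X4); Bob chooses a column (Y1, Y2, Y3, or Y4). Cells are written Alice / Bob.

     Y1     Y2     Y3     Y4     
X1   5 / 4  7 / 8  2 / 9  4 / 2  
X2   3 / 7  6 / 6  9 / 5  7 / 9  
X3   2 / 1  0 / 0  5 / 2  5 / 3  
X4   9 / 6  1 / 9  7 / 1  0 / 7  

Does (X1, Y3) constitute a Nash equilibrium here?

No

Holding Bob at Y3: Alice gets 2 from X1 but could get 9 by switching to X2. Alice has a profitable deviation.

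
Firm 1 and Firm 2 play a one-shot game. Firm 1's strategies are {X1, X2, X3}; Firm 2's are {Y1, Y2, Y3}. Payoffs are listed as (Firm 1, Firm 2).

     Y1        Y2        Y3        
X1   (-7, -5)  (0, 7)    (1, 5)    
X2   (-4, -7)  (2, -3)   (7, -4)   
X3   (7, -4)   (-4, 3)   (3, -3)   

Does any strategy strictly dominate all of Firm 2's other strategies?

Check whether one of Firm 2's strategies beats all alternatives regardless of what the opponent does.
Y2 strictly dominates: vs X1: 7 > each of {-5, 5}; vs X2: -3 > each of {-7, -4}; vs X3: 3 > each of {-4, -3}.

Y2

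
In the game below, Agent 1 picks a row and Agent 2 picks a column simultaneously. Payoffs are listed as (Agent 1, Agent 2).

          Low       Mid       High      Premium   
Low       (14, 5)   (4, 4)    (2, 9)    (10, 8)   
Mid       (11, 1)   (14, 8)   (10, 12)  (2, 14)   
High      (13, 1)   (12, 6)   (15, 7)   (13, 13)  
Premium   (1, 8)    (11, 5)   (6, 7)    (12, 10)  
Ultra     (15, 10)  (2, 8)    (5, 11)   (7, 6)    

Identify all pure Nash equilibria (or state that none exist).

Check mutual best responses: a cell is a NE iff neither player can gain by unilaterally deviating.
Agent 1's best responses — vs Low: Ultra (payoff 15); vs Mid: Mid (payoff 14); vs High: High (payoff 15); vs Premium: High (payoff 13).
Agent 2's best responses — vs Low: High (payoff 9); vs Mid: Premium (payoff 14); vs High: Premium (payoff 13); vs Premium: Premium (payoff 10); vs Ultra: High (payoff 11).
The only mutual best response is (High, Premium); neither player gains by switching there.

(High, Premium)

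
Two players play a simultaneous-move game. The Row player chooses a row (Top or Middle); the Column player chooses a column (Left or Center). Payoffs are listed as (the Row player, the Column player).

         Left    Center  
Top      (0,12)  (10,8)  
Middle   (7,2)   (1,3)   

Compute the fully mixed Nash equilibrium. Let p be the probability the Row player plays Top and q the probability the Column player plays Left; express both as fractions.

p = 1/5, q = 9/16

In a mixed NE each player is indifferent between their pure strategies, so the opponent's mix sets the indifference.
The Column player indifferent between Left and Center: p·12 + (1−p)·2 = p·8 + (1−p)·3 ⟹ 2 + 10p = 3 + 5p ⟹ p = 1/5.
The Row player indifferent between Top and Middle: q·0 + (1−q)·10 = q·7 + (1−q)·1 ⟹ 10 + (-10)q = 1 + 6q ⟹ q = 9/16.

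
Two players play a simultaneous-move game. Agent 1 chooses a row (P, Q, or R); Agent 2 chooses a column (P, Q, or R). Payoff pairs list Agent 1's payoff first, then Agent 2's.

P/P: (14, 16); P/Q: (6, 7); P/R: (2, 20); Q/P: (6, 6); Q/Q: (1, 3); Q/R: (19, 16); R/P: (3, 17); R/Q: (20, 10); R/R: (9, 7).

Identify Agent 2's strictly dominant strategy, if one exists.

None

A strategy is strictly dominant if it gives Agent 2 a strictly higher payoff than every other strategy, against every choice by the opponent.
P is not dominant: against P, R gives 20 > 16.
Q is not dominant: against P, P gives 16 > 7.
R is not dominant: against R, P gives 17 > 7.
No single strategy is best against every opponent action.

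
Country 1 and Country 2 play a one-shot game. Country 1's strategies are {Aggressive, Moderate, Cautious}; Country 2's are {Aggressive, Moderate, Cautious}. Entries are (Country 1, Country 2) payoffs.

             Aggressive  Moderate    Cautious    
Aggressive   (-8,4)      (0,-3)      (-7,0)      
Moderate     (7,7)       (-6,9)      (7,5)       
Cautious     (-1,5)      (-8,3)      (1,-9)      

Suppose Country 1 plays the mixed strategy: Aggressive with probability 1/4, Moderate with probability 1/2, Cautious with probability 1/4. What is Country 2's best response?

Aggressive

Country 2's best reply maximizes expected payoff against the mix.
Aggressive: (1/4)·4 + (1/2)·7 + (1/4)·5 = 23/4
Moderate: (1/4)·(-3) + (1/2)·9 + (1/4)·3 = 9/2
Cautious: (1/4)·0 + (1/2)·5 + (1/4)·(-9) = 1/4
Highest expected payoff is 23/4, from Aggressive.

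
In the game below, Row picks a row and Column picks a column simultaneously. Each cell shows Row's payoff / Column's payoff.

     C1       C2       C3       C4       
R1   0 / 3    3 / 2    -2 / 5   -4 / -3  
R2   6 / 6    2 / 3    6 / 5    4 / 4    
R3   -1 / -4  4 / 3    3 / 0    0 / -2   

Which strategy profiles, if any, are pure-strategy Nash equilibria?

A profile is a Nash equilibrium when each player is best-responding to the other.
Row's best responses — vs C1: R2 (payoff 6); vs C2: R3 (payoff 4); vs C3: R2 (payoff 6); vs C4: R2 (payoff 4).
Column's best responses — vs R1: C3 (payoff 5); vs R2: C1 (payoff 6); vs R3: C2 (payoff 3).
Mutual best responses occur at (R2, C1) and (R3, C2); at each, neither player gains by switching.

(R2, C1) and (R3, C2)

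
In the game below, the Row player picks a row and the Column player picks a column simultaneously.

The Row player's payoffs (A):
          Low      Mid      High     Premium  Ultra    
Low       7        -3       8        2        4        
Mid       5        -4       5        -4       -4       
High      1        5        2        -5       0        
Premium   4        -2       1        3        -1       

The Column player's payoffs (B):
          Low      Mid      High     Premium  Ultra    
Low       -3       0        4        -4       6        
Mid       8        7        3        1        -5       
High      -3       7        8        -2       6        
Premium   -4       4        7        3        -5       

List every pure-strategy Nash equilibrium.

Check mutual best responses: a cell is a NE iff neither player can gain by unilaterally deviating.
The Row player's best responses — vs Low: Low (payoff 7); vs Mid: High (payoff 5); vs High: Low (payoff 8); vs Premium: Premium (payoff 3); vs Ultra: Low (payoff 4).
The Column player's best responses — vs Low: Ultra (payoff 6); vs Mid: Low (payoff 8); vs High: High (payoff 8); vs Premium: High (payoff 7).
The only mutual best response is (Low, Ultra); neither player gains by switching there.

(Low, Ultra)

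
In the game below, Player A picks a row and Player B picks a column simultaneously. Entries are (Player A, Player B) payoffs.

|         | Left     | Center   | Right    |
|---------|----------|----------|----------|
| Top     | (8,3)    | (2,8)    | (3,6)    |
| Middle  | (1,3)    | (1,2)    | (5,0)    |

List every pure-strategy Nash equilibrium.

Check mutual best responses: a cell is a NE iff neither player can gain by unilaterally deviating.
Player A's best responses — vs Left: Top (payoff 8); vs Center: Top (payoff 2); vs Right: Middle (payoff 5).
Player B's best responses — vs Top: Center (payoff 8); vs Middle: Left (payoff 3).
The only mutual best response is (Top, Center); neither player gains by switching there.

(Top, Center)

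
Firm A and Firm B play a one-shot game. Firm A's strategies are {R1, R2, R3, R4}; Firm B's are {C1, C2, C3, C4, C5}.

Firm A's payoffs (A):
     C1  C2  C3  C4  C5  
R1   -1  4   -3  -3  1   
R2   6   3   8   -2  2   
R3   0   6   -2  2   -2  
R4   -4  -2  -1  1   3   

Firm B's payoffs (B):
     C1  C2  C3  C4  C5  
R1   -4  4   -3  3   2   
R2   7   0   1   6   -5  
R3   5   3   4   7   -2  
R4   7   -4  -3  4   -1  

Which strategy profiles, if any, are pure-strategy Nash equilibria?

(R2, C1) and (R3, C4)

Find each player's best response to every opponent strategy; NE are the intersections.
Firm A's best responses — vs C1: R2 (payoff 6); vs C2: R3 (payoff 6); vs C3: R2 (payoff 8); vs C4: R3 (payoff 2); vs C5: R4 (payoff 3).
Firm B's best responses — vs R1: C2 (payoff 4); vs R2: C1 (payoff 7); vs R3: C4 (payoff 7); vs R4: C1 (payoff 7).
Mutual best responses occur at (R2, C1) and (R3, C4); at each, neither player gains by switching.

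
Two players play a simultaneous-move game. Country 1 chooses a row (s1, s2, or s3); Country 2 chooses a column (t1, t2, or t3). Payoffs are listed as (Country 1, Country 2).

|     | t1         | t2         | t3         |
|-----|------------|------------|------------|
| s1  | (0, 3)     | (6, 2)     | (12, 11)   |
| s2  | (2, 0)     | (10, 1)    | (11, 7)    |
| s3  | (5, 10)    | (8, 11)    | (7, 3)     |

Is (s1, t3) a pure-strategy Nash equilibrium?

Holding Country 2 at t3: Country 1 gets 12 from s1, versus 11 from s2, 7 from s3. No profitable deviation for Country 1.
Holding Country 1 at s1: Country 2 gets 11 from t3, versus 3 from t1, 2 from t2. No profitable deviation for Country 2 either.

Yes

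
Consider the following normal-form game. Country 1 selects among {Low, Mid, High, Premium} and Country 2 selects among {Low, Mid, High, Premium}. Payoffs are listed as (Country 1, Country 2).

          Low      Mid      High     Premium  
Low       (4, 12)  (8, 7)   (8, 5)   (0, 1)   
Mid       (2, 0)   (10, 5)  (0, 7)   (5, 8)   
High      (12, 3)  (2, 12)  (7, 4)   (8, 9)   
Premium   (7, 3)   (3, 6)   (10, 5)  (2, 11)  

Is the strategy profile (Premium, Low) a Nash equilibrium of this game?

Holding Country 2 at Low: Country 1 gets 7 from Premium but could get 12 by switching to High. Country 1 has a profitable deviation.

No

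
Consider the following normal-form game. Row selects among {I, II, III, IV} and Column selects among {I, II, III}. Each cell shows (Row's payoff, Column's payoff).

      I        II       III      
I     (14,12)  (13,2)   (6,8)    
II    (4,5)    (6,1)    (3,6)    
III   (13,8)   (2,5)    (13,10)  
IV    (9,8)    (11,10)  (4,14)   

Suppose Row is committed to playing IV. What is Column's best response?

III

With Row fixed at IV, Column's payoffs are: I → 8, II → 10, III → 14.
The maximum is 14, achieved by III.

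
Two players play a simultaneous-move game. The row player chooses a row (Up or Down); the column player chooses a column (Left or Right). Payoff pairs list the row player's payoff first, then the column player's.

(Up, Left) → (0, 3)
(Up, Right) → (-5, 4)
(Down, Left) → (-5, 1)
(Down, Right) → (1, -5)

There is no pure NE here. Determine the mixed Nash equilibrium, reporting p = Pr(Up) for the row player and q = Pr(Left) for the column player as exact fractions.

Each player's mixing probability is pinned down by making the *other* player indifferent.
The column player indifferent between Left and Right: p·3 + (1−p)·1 = p·4 + (1−p)·(-5) ⟹ 1 + 2p = (-5) + 9p ⟹ p = 6/7.
The row player indifferent between Up and Down: q·0 + (1−q)·(-5) = q·(-5) + (1−q)·1 ⟹ (-5) + 5q = 1 + (-6)q ⟹ q = 6/11.

p = 6/7, q = 6/11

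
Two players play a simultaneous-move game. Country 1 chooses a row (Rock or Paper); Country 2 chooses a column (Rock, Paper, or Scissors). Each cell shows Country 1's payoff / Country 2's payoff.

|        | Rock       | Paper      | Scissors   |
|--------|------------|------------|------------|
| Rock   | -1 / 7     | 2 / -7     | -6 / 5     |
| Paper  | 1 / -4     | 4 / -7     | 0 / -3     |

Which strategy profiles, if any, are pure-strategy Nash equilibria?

A profile is a Nash equilibrium when each player is best-responding to the other.
Country 1's best responses — vs Rock: Paper (payoff 1); vs Paper: Paper (payoff 4); vs Scissors: Paper (payoff 0).
Country 2's best responses — vs Rock: Rock (payoff 7); vs Paper: Scissors (payoff -3).
The only mutual best response is (Paper, Scissors); neither player gains by switching there.

(Paper, Scissors)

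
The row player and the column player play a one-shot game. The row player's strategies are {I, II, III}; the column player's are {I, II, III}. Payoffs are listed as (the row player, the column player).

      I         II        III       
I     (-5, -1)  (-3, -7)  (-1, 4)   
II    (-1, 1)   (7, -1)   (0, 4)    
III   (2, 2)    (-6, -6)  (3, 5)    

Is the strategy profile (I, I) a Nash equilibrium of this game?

Holding the column player at I: the row player gets -5 from I but could get 2 by switching to III. The row player has a profitable deviation.

No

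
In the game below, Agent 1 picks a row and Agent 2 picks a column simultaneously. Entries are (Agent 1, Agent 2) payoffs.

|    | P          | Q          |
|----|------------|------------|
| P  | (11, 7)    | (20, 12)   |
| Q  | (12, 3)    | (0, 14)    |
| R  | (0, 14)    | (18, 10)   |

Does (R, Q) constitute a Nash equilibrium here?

No

Holding Agent 2 at Q: Agent 1 gets 18 from R but could get 20 by switching to P. Agent 1 has a profitable deviation.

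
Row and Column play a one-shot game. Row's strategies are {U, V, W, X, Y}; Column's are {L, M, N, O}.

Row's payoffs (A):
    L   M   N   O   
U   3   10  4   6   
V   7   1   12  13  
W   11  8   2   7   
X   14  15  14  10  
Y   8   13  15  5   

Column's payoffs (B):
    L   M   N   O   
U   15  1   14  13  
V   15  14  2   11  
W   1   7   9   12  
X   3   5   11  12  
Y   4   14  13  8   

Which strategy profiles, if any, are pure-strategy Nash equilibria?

None

Check mutual best responses: a cell is a NE iff neither player can gain by unilaterally deviating.
Row's best responses — vs L: X (payoff 14); vs M: X (payoff 15); vs N: Y (payoff 15); vs O: V (payoff 13).
Column's best responses — vs U: L (payoff 15); vs V: L (payoff 15); vs W: O (payoff 12); vs X: O (payoff 12); vs Y: M (payoff 14).
No cell has both players best-responding. For instance, Row's best reply to L is X, but against X Column prefers O over L.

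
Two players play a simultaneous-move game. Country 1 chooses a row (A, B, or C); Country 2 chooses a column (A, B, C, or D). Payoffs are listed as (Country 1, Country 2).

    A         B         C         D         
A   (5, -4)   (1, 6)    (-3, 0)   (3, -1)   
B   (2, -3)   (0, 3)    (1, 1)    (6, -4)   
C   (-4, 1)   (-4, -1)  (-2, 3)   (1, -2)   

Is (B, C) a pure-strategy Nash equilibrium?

Holding Country 2 at C: Country 1 gets 1 from B, versus -3 from A, -2 from C. No profitable deviation for Country 1.
Holding Country 1 at B: Country 2 gets 1 from C but could get 3 by switching to B. Country 2 has a profitable deviation.

No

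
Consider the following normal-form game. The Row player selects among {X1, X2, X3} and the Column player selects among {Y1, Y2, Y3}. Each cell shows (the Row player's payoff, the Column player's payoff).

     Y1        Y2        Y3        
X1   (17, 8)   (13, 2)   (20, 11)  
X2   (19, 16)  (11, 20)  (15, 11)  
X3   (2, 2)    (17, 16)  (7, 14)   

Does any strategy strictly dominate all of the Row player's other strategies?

None

Check whether one of the Row player's strategies beats all alternatives regardless of what the opponent does.
X1 is not dominant: against Y1, X2 gives 19 > 17.
X2 is not dominant: against Y2, X1 gives 13 > 11.
X3 is not dominant: against Y1, X1 gives 17 > 2.
No single strategy is best against every opponent action.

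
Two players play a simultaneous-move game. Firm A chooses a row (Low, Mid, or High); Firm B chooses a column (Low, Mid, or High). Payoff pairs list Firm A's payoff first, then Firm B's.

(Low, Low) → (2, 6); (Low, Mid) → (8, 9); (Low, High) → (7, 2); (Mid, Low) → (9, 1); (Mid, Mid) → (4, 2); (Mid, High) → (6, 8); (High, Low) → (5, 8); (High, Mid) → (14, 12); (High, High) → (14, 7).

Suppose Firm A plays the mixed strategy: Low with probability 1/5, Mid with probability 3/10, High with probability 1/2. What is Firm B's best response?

Firm B's best reply maximizes expected payoff against the mix.
Low: (1/5)·6 + (3/10)·1 + (1/2)·8 = 11/2
Mid: (1/5)·9 + (3/10)·2 + (1/2)·12 = 42/5
High: (1/5)·2 + (3/10)·8 + (1/2)·7 = 63/10
Highest expected payoff is 42/5, from Mid.

Mid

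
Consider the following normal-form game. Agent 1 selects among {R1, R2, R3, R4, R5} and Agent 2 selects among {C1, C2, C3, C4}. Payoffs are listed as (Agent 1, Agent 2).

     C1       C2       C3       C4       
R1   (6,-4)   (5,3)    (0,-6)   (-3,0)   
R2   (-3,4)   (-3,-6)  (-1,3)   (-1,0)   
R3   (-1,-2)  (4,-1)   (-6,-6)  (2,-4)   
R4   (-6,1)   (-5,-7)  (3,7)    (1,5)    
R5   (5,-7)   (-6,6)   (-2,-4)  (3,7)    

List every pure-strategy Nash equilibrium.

Check mutual best responses: a cell is a NE iff neither player can gain by unilaterally deviating.
Agent 1's best responses — vs C1: R1 (payoff 6); vs C2: R1 (payoff 5); vs C3: R4 (payoff 3); vs C4: R5 (payoff 3).
Agent 2's best responses — vs R1: C2 (payoff 3); vs R2: C1 (payoff 4); vs R3: C2 (payoff -1); vs R4: C3 (payoff 7); vs R5: C4 (payoff 7).
Mutual best responses occur at (R1, C2), (R4, C3), and (R5, C4); at each, neither player gains by switching.

(R1, C2), (R4, C3), and (R5, C4)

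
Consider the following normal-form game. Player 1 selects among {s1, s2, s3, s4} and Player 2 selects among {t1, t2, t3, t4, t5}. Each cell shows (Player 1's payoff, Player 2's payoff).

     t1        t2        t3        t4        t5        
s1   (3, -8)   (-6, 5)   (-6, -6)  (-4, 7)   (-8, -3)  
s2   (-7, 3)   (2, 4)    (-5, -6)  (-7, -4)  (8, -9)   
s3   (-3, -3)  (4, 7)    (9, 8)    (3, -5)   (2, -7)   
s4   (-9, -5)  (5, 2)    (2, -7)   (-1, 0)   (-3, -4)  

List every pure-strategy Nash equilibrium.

Check mutual best responses: a cell is a NE iff neither player can gain by unilaterally deviating.
Player 1's best responses — vs t1: s1 (payoff 3); vs t2: s4 (payoff 5); vs t3: s3 (payoff 9); vs t4: s3 (payoff 3); vs t5: s2 (payoff 8).
Player 2's best responses — vs s1: t4 (payoff 7); vs s2: t2 (payoff 4); vs s3: t3 (payoff 8); vs s4: t2 (payoff 2).
Mutual best responses occur at (s3, t3) and (s4, t2); at each, neither player gains by switching.

(s3, t3) and (s4, t2)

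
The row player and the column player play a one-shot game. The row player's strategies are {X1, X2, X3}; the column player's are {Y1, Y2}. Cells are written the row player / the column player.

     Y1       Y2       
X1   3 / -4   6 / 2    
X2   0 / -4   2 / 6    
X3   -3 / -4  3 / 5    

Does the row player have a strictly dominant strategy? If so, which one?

X1

A strategy is strictly dominant if it gives the row player a strictly higher payoff than every other strategy, against every choice by the opponent.
X1 strictly dominates: vs Y1: 3 > each of {0, -3}; vs Y2: 6 > each of {2, 3}.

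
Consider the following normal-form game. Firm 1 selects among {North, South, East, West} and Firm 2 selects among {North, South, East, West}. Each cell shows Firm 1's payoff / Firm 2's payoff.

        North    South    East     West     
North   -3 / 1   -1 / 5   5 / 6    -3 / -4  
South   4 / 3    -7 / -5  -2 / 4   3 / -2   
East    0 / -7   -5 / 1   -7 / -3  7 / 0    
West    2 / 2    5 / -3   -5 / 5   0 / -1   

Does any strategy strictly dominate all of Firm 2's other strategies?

Check whether one of Firm 2's strategies beats all alternatives regardless of what the opponent does.
North is not dominant: against North, South gives 5 > 1.
South is not dominant: against North, East gives 6 > 5.
East is not dominant: against East, South gives 1 > -3.
West is not dominant: against North, North gives 1 > -4.
No single strategy is best against every opponent action.

None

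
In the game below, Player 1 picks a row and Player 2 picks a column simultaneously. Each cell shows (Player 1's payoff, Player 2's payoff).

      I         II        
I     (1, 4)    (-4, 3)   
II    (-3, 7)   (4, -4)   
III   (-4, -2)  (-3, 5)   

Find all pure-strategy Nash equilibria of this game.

Check mutual best responses: a cell is a NE iff neither player can gain by unilaterally deviating.
Player 1's best responses — vs I: I (payoff 1); vs II: II (payoff 4).
Player 2's best responses — vs I: I (payoff 4); vs II: I (payoff 7); vs III: II (payoff 5).
The only mutual best response is (I, I); neither player gains by switching there.

(I, I)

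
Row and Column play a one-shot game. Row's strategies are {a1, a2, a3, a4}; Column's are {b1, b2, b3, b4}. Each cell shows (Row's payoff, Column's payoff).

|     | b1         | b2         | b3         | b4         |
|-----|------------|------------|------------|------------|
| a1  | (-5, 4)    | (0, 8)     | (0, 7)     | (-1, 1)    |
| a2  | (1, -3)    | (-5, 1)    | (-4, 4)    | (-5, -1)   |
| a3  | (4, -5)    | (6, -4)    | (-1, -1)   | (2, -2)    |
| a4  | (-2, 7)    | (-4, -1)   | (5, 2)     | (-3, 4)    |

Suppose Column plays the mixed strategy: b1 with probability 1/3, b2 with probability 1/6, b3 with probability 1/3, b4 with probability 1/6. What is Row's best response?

a3

Row's best reply maximizes expected payoff against the mix.
a1: (1/3)·(-5) + (1/6)·0 + (1/3)·0 + (1/6)·(-1) = -11/6
a2: (1/3)·1 + (1/6)·(-5) + (1/3)·(-4) + (1/6)·(-5) = -8/3
a3: (1/3)·4 + (1/6)·6 + (1/3)·(-1) + (1/6)·2 = 7/3
a4: (1/3)·(-2) + (1/6)·(-4) + (1/3)·5 + (1/6)·(-3) = -1/6
Highest expected payoff is 7/3, from a3.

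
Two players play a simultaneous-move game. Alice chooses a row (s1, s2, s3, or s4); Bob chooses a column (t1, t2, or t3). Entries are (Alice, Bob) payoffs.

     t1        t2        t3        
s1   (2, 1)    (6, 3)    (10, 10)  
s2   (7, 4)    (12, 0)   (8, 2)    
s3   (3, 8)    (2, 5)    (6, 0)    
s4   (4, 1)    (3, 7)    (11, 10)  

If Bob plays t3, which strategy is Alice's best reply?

With Bob fixed at t3, Alice's payoffs are: s1 → 10, s2 → 8, s3 → 6, s4 → 11.
The maximum is 11, achieved by s4.

s4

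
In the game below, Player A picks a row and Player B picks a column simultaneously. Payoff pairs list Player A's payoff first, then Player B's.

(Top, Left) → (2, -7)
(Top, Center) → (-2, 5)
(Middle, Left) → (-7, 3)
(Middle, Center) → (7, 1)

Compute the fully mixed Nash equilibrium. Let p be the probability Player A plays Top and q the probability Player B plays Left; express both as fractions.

Each player's mixing probability is pinned down by making the *other* player indifferent.
Player B indifferent between Left and Center: p·(-7) + (1−p)·3 = p·5 + (1−p)·1 ⟹ 3 + (-10)p = 1 + 4p ⟹ p = 1/7.
Player A indifferent between Top and Middle: q·2 + (1−q)·(-2) = q·(-7) + (1−q)·7 ⟹ (-2) + 4q = 7 + (-14)q ⟹ q = 1/2.

p = 1/7, q = 1/2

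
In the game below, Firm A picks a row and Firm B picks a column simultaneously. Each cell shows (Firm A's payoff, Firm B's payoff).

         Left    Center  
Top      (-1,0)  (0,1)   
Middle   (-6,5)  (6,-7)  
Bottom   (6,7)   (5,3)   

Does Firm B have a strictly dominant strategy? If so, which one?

A strategy is strictly dominant if it gives Firm B a strictly higher payoff than every other strategy, against every choice by the opponent.
Left is not dominant: against Top, Center gives 1 > 0.
Center is not dominant: against Middle, Left gives 5 > -7.
No single strategy is best against every opponent action.

None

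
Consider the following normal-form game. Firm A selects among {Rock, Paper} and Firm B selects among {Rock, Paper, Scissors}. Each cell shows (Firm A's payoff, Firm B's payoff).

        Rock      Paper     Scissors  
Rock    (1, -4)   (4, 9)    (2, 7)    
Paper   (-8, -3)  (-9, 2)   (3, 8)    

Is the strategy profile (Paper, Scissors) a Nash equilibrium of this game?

Holding Firm B at Scissors: Firm A gets 3 from Paper, versus 2 from Rock. No profitable deviation for Firm A.
Holding Firm A at Paper: Firm B gets 8 from Scissors, versus -3 from Rock, 2 from Paper. No profitable deviation for Firm B either.

Yes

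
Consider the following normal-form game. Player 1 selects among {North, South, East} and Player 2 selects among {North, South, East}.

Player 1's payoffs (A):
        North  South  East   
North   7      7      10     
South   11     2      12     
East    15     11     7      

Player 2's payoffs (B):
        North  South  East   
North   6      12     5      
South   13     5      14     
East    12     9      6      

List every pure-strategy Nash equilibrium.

(South, East) and (East, North)

A profile is a Nash equilibrium when each player is best-responding to the other.
Player 1's best responses — vs North: East (payoff 15); vs South: East (payoff 11); vs East: South (payoff 12).
Player 2's best responses — vs North: South (payoff 12); vs South: East (payoff 14); vs East: North (payoff 12).
Mutual best responses occur at (South, East) and (East, North); at each, neither player gains by switching.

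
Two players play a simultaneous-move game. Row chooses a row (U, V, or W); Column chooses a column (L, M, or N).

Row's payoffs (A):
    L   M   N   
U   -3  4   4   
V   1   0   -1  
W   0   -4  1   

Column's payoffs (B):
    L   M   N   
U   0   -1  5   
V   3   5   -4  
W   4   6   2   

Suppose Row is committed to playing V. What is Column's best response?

With Row fixed at V, Column's payoffs are: L → 3, M → 5, N → -4.
The maximum is 5, achieved by M.

M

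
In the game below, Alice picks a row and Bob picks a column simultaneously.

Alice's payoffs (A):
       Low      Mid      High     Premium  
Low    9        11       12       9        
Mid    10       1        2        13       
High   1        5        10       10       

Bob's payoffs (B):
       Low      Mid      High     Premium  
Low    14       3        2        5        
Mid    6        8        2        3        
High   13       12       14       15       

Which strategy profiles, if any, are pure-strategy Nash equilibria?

None

Find each player's best response to every opponent strategy; NE are the intersections.
Alice's best responses — vs Low: Mid (payoff 10); vs Mid: Low (payoff 11); vs High: Low (payoff 12); vs Premium: Mid (payoff 13).
Bob's best responses — vs Low: Low (payoff 14); vs Mid: Mid (payoff 8); vs High: Premium (payoff 15).
No cell has both players best-responding. For instance, Alice's best reply to High is Low, but against Low Bob prefers Low over High.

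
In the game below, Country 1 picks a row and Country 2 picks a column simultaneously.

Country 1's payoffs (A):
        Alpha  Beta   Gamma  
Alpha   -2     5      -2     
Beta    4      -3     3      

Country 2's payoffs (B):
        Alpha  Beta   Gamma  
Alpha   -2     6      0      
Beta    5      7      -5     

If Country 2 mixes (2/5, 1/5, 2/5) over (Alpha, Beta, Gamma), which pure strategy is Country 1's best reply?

Beta

Compute Country 1's expected payoff from each pure strategy against the given mix.
Alpha: (2/5)·(-2) + (1/5)·5 + (2/5)·(-2) = -3/5
Beta: (2/5)·4 + (1/5)·(-3) + (2/5)·3 = 11/5
Highest expected payoff is 11/5, from Beta.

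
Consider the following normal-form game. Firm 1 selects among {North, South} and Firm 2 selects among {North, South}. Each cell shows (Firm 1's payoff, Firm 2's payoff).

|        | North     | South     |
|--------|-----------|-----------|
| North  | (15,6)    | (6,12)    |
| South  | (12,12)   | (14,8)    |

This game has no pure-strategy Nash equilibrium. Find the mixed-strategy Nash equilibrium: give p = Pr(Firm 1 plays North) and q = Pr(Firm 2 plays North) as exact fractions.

p = 2/5, q = 8/11

Each player's mixing probability is pinned down by making the *other* player indifferent.
Firm 2 indifferent between North and South: p·6 + (1−p)·12 = p·12 + (1−p)·8 ⟹ 12 + (-6)p = 8 + 4p ⟹ p = 2/5.
Firm 1 indifferent between North and South: q·15 + (1−q)·6 = q·12 + (1−q)·14 ⟹ 6 + 9q = 14 + (-2)q ⟹ q = 8/11.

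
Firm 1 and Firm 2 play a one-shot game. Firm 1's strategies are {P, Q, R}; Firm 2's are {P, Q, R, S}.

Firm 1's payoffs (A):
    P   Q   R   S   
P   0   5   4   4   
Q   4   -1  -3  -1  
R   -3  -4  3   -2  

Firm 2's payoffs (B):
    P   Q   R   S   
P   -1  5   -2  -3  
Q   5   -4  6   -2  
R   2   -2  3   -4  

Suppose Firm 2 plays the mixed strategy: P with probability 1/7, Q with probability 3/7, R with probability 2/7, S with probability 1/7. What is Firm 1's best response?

Firm 1's best reply maximizes expected payoff against the mix.
P: (1/7)·0 + (3/7)·5 + (2/7)·4 + (1/7)·4 = 27/7
Q: (1/7)·4 + (3/7)·(-1) + (2/7)·(-3) + (1/7)·(-1) = -6/7
R: (1/7)·(-3) + (3/7)·(-4) + (2/7)·3 + (1/7)·(-2) = -11/7
Highest expected payoff is 27/7, from P.

P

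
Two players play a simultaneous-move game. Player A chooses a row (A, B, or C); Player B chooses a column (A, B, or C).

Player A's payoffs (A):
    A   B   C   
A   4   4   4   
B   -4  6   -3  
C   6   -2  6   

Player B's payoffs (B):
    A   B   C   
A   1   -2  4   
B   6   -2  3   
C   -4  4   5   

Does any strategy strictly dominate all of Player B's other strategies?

Check whether one of Player B's strategies beats all alternatives regardless of what the opponent does.
A is not dominant: against A, C gives 4 > 1.
B is not dominant: against A, A gives 1 > -2.
C is not dominant: against B, A gives 6 > 3.
No single strategy is best against every opponent action.

No strictly dominant strategy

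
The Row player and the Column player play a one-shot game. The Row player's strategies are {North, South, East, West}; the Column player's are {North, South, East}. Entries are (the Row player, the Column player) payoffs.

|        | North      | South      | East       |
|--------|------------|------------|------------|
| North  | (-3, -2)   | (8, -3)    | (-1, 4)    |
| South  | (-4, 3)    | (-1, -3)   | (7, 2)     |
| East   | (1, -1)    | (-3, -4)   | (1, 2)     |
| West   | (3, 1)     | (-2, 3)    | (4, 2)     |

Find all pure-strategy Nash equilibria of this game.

There is no pure-strategy Nash equilibrium

Find each player's best response to every opponent strategy; NE are the intersections.
The Row player's best responses — vs North: West (payoff 3); vs South: North (payoff 8); vs East: South (payoff 7).
The Column player's best responses — vs North: East (payoff 4); vs South: North (payoff 3); vs East: East (payoff 2); vs West: South (payoff 3).
No cell has both players best-responding. For instance, the Row player's best reply to South is North, but against North the Column player prefers East over South.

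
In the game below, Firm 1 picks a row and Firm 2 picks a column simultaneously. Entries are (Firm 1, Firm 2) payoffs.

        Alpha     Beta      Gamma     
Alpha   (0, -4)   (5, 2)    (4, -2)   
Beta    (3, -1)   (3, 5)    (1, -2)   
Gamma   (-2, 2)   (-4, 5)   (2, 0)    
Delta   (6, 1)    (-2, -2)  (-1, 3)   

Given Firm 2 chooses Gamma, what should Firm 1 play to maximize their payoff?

Alpha

With Firm 2 fixed at Gamma, Firm 1's payoffs are: Alpha → 4, Beta → 1, Gamma → 2, Delta → -1.
The maximum is 4, achieved by Alpha.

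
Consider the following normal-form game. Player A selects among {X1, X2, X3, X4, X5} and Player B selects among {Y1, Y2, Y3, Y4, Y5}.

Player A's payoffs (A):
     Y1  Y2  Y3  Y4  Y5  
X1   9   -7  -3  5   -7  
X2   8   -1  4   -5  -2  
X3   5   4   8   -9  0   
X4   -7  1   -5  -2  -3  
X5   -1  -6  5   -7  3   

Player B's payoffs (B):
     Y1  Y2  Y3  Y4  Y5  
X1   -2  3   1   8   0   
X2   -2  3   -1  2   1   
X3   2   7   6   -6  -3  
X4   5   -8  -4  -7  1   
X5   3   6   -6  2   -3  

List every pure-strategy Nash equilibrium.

Check mutual best responses: a cell is a NE iff neither player can gain by unilaterally deviating.
Player A's best responses — vs Y1: X1 (payoff 9); vs Y2: X3 (payoff 4); vs Y3: X3 (payoff 8); vs Y4: X1 (payoff 5); vs Y5: X5 (payoff 3).
Player B's best responses — vs X1: Y4 (payoff 8); vs X2: Y2 (payoff 3); vs X3: Y2 (payoff 7); vs X4: Y1 (payoff 5); vs X5: Y2 (payoff 6).
Mutual best responses occur at (X1, Y4) and (X3, Y2); at each, neither player gains by switching.

(X1, Y4) and (X3, Y2)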